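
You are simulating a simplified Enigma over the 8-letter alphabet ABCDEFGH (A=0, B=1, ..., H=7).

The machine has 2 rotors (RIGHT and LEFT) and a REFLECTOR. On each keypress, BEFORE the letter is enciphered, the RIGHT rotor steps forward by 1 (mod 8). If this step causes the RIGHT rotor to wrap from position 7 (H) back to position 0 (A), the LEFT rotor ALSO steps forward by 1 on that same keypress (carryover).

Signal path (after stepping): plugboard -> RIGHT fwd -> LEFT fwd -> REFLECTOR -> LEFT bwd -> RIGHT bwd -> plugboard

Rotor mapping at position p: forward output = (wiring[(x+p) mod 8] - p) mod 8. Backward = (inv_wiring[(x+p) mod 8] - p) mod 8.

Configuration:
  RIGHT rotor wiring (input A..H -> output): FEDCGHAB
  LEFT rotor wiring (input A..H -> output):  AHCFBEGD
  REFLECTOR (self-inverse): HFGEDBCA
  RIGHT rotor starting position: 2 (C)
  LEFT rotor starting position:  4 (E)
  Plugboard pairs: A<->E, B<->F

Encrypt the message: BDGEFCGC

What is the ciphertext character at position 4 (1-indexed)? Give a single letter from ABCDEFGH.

Char 1 ('B'): step: R->3, L=4; B->plug->F->R->C->L->C->refl->G->L'->G->R'->E->plug->A
Char 2 ('D'): step: R->4, L=4; D->plug->D->R->F->L->D->refl->E->L'->E->R'->C->plug->C
Char 3 ('G'): step: R->5, L=4; G->plug->G->R->F->L->D->refl->E->L'->E->R'->C->plug->C
Char 4 ('E'): step: R->6, L=4; E->plug->A->R->C->L->C->refl->G->L'->G->R'->D->plug->D

D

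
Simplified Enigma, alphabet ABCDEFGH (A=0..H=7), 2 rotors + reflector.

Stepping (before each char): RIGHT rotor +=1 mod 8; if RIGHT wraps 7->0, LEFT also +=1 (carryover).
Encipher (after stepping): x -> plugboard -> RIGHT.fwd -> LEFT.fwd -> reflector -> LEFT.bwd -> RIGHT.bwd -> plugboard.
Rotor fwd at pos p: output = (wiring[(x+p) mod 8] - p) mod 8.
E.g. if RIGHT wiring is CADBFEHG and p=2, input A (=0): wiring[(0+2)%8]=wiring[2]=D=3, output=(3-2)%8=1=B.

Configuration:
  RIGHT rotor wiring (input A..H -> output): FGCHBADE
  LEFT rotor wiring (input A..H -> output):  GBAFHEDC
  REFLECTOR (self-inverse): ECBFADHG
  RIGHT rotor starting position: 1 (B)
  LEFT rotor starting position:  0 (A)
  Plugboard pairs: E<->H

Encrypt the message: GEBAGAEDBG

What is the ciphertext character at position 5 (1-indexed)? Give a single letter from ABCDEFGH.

Char 1 ('G'): step: R->2, L=0; G->plug->G->R->D->L->F->refl->D->L'->G->R'->D->plug->D
Char 2 ('E'): step: R->3, L=0; E->plug->H->R->H->L->C->refl->B->L'->B->R'->E->plug->H
Char 3 ('B'): step: R->4, L=0; B->plug->B->R->E->L->H->refl->G->L'->A->R'->D->plug->D
Char 4 ('A'): step: R->5, L=0; A->plug->A->R->D->L->F->refl->D->L'->G->R'->B->plug->B
Char 5 ('G'): step: R->6, L=0; G->plug->G->R->D->L->F->refl->D->L'->G->R'->B->plug->B

B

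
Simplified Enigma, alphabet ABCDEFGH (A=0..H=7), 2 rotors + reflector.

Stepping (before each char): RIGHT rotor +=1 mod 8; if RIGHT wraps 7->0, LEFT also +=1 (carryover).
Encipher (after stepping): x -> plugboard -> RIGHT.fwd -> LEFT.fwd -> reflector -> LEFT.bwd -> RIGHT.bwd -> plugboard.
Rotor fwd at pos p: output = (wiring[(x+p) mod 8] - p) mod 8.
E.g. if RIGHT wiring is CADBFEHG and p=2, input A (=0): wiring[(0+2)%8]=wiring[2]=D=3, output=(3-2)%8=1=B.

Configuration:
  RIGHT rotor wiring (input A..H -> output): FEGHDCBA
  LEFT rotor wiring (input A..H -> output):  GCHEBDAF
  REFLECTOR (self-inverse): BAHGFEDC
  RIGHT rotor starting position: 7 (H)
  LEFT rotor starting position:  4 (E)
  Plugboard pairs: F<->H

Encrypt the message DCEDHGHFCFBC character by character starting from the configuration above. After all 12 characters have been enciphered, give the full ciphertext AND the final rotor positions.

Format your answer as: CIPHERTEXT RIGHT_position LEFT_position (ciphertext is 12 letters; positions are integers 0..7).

Char 1 ('D'): step: R->0, L->5 (L advanced); D->plug->D->R->H->L->E->refl->F->L'->E->R'->B->plug->B
Char 2 ('C'): step: R->1, L=5; C->plug->C->R->G->L->H->refl->C->L'->F->R'->B->plug->B
Char 3 ('E'): step: R->2, L=5; E->plug->E->R->H->L->E->refl->F->L'->E->R'->A->plug->A
Char 4 ('D'): step: R->3, L=5; D->plug->D->R->G->L->H->refl->C->L'->F->R'->E->plug->E
Char 5 ('H'): step: R->4, L=5; H->plug->F->R->A->L->G->refl->D->L'->B->R'->E->plug->E
Char 6 ('G'): step: R->5, L=5; G->plug->G->R->C->L->A->refl->B->L'->D->R'->C->plug->C
Char 7 ('H'): step: R->6, L=5; H->plug->F->R->B->L->D->refl->G->L'->A->R'->E->plug->E
Char 8 ('F'): step: R->7, L=5; F->plug->H->R->C->L->A->refl->B->L'->D->R'->G->plug->G
Char 9 ('C'): step: R->0, L->6 (L advanced); C->plug->C->R->G->L->D->refl->G->L'->F->R'->A->plug->A
Char 10 ('F'): step: R->1, L=6; F->plug->H->R->E->L->B->refl->A->L'->C->R'->D->plug->D
Char 11 ('B'): step: R->2, L=6; B->plug->B->R->F->L->G->refl->D->L'->G->R'->F->plug->H
Char 12 ('C'): step: R->3, L=6; C->plug->C->R->H->L->F->refl->E->L'->D->R'->H->plug->F
Final: ciphertext=BBAEECEGADHF, RIGHT=3, LEFT=6

Answer: BBAEECEGADHF 3 6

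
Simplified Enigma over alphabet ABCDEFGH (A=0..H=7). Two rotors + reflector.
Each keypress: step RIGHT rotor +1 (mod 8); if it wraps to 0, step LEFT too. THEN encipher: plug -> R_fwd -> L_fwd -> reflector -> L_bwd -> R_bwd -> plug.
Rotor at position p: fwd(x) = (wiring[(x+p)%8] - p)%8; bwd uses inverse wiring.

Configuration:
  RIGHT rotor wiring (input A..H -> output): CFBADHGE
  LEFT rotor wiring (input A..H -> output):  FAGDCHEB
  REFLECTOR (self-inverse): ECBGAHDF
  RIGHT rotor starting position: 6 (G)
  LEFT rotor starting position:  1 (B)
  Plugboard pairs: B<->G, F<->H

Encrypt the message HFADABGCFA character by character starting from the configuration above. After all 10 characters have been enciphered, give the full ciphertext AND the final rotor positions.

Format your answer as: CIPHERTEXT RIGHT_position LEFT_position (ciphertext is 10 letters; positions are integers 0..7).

Char 1 ('H'): step: R->7, L=1; H->plug->F->R->E->L->G->refl->D->L'->F->R'->A->plug->A
Char 2 ('F'): step: R->0, L->2 (L advanced); F->plug->H->R->E->L->C->refl->B->L'->B->R'->C->plug->C
Char 3 ('A'): step: R->1, L=2; A->plug->A->R->E->L->C->refl->B->L'->B->R'->H->plug->F
Char 4 ('D'): step: R->2, L=2; D->plug->D->R->F->L->H->refl->F->L'->D->R'->H->plug->F
Char 5 ('A'): step: R->3, L=2; A->plug->A->R->F->L->H->refl->F->L'->D->R'->D->plug->D
Char 6 ('B'): step: R->4, L=2; B->plug->G->R->F->L->H->refl->F->L'->D->R'->B->plug->G
Char 7 ('G'): step: R->5, L=2; G->plug->B->R->B->L->B->refl->C->L'->E->R'->F->plug->H
Char 8 ('C'): step: R->6, L=2; C->plug->C->R->E->L->C->refl->B->L'->B->R'->H->plug->F
Char 9 ('F'): step: R->7, L=2; F->plug->H->R->H->L->G->refl->D->L'->G->R'->C->plug->C
Char 10 ('A'): step: R->0, L->3 (L advanced); A->plug->A->R->C->L->E->refl->A->L'->A->R'->D->plug->D
Final: ciphertext=ACFFDGHFCD, RIGHT=0, LEFT=3

Answer: ACFFDGHFCD 0 3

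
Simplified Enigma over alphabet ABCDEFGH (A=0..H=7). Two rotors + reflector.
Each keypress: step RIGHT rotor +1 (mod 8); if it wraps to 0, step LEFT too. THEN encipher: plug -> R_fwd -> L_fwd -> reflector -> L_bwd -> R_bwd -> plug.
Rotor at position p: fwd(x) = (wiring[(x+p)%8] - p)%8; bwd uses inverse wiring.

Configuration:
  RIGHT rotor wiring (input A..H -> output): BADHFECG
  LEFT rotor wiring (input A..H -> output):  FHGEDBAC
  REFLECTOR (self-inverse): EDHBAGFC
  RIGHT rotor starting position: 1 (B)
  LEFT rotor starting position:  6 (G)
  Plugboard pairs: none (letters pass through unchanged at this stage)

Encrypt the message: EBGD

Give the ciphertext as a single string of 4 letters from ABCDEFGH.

Answer: DHHC

Derivation:
Char 1 ('E'): step: R->2, L=6; E->plug->E->R->A->L->C->refl->H->L'->C->R'->D->plug->D
Char 2 ('B'): step: R->3, L=6; B->plug->B->R->C->L->H->refl->C->L'->A->R'->H->plug->H
Char 3 ('G'): step: R->4, L=6; G->plug->G->R->H->L->D->refl->B->L'->D->R'->H->plug->H
Char 4 ('D'): step: R->5, L=6; D->plug->D->R->E->L->A->refl->E->L'->B->R'->C->plug->C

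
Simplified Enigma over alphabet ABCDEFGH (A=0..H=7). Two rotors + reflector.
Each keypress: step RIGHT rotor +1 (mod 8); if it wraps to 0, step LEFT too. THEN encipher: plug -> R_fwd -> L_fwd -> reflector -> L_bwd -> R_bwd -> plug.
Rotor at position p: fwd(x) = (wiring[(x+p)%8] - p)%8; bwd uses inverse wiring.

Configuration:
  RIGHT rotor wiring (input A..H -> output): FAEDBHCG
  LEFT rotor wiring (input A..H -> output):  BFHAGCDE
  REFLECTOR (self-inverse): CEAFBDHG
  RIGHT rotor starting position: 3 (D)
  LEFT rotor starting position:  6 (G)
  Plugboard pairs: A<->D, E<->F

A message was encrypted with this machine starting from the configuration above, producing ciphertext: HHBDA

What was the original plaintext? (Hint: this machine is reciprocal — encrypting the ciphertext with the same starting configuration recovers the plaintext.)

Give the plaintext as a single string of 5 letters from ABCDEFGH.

Char 1 ('H'): step: R->4, L=6; H->plug->H->R->H->L->E->refl->B->L'->E->R'->F->plug->E
Char 2 ('H'): step: R->5, L=6; H->plug->H->R->E->L->B->refl->E->L'->H->R'->F->plug->E
Char 3 ('B'): step: R->6, L=6; B->plug->B->R->A->L->F->refl->D->L'->C->R'->D->plug->A
Char 4 ('D'): step: R->7, L=6; D->plug->A->R->H->L->E->refl->B->L'->E->R'->E->plug->F
Char 5 ('A'): step: R->0, L->7 (L advanced); A->plug->D->R->D->L->A->refl->C->L'->B->R'->E->plug->F

Answer: EEAFF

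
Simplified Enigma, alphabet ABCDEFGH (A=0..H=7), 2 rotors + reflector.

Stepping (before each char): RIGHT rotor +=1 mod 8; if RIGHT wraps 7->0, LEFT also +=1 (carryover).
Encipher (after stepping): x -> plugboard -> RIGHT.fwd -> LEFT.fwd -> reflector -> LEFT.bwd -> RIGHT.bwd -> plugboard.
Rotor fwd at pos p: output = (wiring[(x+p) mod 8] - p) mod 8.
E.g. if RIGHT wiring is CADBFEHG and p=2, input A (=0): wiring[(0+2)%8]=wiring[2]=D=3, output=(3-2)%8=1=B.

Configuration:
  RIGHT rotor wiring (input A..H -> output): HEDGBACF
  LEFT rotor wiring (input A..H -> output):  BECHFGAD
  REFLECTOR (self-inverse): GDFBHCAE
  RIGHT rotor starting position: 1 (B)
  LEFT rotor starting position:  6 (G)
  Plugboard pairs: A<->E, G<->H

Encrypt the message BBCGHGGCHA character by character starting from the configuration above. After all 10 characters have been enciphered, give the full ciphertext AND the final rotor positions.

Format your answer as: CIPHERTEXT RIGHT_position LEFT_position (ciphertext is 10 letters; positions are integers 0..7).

Answer: DFBFBABHBH 3 7

Derivation:
Char 1 ('B'): step: R->2, L=6; B->plug->B->R->E->L->E->refl->H->L'->G->R'->D->plug->D
Char 2 ('B'): step: R->3, L=6; B->plug->B->R->G->L->H->refl->E->L'->E->R'->F->plug->F
Char 3 ('C'): step: R->4, L=6; C->plug->C->R->G->L->H->refl->E->L'->E->R'->B->plug->B
Char 4 ('G'): step: R->5, L=6; G->plug->H->R->E->L->E->refl->H->L'->G->R'->F->plug->F
Char 5 ('H'): step: R->6, L=6; H->plug->G->R->D->L->G->refl->A->L'->H->R'->B->plug->B
Char 6 ('G'): step: R->7, L=6; G->plug->H->R->D->L->G->refl->A->L'->H->R'->E->plug->A
Char 7 ('G'): step: R->0, L->7 (L advanced); G->plug->H->R->F->L->G->refl->A->L'->E->R'->B->plug->B
Char 8 ('C'): step: R->1, L=7; C->plug->C->R->F->L->G->refl->A->L'->E->R'->G->plug->H
Char 9 ('H'): step: R->2, L=7; H->plug->G->R->F->L->G->refl->A->L'->E->R'->B->plug->B
Char 10 ('A'): step: R->3, L=7; A->plug->E->R->C->L->F->refl->C->L'->B->R'->G->plug->H
Final: ciphertext=DFBFBABHBH, RIGHT=3, LEFT=7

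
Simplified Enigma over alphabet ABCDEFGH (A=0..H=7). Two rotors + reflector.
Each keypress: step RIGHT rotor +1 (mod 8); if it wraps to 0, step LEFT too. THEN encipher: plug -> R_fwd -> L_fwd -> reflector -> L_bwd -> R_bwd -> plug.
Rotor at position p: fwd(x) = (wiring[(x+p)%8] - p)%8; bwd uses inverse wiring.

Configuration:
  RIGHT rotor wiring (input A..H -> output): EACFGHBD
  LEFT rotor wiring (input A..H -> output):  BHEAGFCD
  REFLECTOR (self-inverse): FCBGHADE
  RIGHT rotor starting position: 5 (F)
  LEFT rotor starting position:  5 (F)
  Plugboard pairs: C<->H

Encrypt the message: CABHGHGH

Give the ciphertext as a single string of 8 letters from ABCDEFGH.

Char 1 ('C'): step: R->6, L=5; C->plug->H->R->B->L->F->refl->A->L'->A->R'->G->plug->G
Char 2 ('A'): step: R->7, L=5; A->plug->A->R->E->L->C->refl->B->L'->H->R'->F->plug->F
Char 3 ('B'): step: R->0, L->6 (L advanced); B->plug->B->R->A->L->E->refl->H->L'->H->R'->F->plug->F
Char 4 ('H'): step: R->1, L=6; H->plug->C->R->E->L->G->refl->D->L'->C->R'->G->plug->G
Char 5 ('G'): step: R->2, L=6; G->plug->G->R->C->L->D->refl->G->L'->E->R'->C->plug->H
Char 6 ('H'): step: R->3, L=6; H->plug->C->R->E->L->G->refl->D->L'->C->R'->A->plug->A
Char 7 ('G'): step: R->4, L=6; G->plug->G->R->G->L->A->refl->F->L'->B->R'->H->plug->C
Char 8 ('H'): step: R->5, L=6; H->plug->C->R->G->L->A->refl->F->L'->B->R'->H->plug->C

Answer: GFFGHACC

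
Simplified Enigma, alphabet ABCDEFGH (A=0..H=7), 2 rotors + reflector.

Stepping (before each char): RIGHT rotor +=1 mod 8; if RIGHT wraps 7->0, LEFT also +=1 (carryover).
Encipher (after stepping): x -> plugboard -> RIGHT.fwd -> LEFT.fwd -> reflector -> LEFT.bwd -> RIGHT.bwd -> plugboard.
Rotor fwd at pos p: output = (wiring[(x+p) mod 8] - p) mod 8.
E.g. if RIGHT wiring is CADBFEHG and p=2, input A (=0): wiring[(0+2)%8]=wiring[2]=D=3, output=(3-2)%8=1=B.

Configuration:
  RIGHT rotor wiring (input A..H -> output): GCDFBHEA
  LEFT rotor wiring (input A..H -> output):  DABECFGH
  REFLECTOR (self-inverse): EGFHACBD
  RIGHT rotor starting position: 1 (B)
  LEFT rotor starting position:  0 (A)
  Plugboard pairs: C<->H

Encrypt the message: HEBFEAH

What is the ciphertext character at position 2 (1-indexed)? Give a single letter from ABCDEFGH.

Char 1 ('H'): step: R->2, L=0; H->plug->C->R->H->L->H->refl->D->L'->A->R'->H->plug->C
Char 2 ('E'): step: R->3, L=0; E->plug->E->R->F->L->F->refl->C->L'->E->R'->C->plug->H

H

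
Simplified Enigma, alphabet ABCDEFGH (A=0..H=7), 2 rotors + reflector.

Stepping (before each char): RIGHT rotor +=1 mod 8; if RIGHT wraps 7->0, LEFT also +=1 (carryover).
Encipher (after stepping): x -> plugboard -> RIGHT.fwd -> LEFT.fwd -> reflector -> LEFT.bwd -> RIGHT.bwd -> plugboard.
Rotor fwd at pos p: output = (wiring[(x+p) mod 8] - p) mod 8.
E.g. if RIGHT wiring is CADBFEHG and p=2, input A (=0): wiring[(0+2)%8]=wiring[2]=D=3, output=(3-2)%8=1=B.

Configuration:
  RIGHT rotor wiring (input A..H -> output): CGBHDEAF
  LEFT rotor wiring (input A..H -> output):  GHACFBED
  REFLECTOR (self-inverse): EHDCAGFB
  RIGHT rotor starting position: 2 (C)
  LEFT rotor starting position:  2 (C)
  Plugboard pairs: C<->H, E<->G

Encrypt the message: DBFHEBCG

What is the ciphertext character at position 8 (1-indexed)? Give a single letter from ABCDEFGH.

Char 1 ('D'): step: R->3, L=2; D->plug->D->R->F->L->B->refl->H->L'->D->R'->G->plug->E
Char 2 ('B'): step: R->4, L=2; B->plug->B->R->A->L->G->refl->F->L'->H->R'->A->plug->A
Char 3 ('F'): step: R->5, L=2; F->plug->F->R->E->L->C->refl->D->L'->C->R'->G->plug->E
Char 4 ('H'): step: R->6, L=2; H->plug->C->R->E->L->C->refl->D->L'->C->R'->A->plug->A
Char 5 ('E'): step: R->7, L=2; E->plug->G->R->F->L->B->refl->H->L'->D->R'->B->plug->B
Char 6 ('B'): step: R->0, L->3 (L advanced); B->plug->B->R->G->L->E->refl->A->L'->E->R'->F->plug->F
Char 7 ('C'): step: R->1, L=3; C->plug->H->R->B->L->C->refl->D->L'->F->R'->A->plug->A
Char 8 ('G'): step: R->2, L=3; G->plug->E->R->G->L->E->refl->A->L'->E->R'->H->plug->C

C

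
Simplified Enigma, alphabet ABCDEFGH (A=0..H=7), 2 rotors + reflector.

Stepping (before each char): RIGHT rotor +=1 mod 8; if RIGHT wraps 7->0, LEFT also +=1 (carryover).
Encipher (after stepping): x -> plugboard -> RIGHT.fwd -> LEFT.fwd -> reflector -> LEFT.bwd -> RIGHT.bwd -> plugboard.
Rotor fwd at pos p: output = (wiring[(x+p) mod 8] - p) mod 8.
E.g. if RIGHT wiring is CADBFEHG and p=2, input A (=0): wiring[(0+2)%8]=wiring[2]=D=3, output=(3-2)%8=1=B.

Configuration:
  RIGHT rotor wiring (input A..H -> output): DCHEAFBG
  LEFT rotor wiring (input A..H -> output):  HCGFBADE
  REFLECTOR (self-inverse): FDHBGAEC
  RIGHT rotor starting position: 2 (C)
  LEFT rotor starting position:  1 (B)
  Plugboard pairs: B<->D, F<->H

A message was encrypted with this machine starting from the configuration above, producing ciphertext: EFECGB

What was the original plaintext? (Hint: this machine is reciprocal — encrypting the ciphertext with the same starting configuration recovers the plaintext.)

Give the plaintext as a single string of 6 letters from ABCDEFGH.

Char 1 ('E'): step: R->3, L=1; E->plug->E->R->D->L->A->refl->F->L'->B->R'->A->plug->A
Char 2 ('F'): step: R->4, L=1; F->plug->H->R->A->L->B->refl->D->L'->G->R'->F->plug->H
Char 3 ('E'): step: R->5, L=1; E->plug->E->R->F->L->C->refl->H->L'->E->R'->B->plug->D
Char 4 ('C'): step: R->6, L=1; C->plug->C->R->F->L->C->refl->H->L'->E->R'->D->plug->B
Char 5 ('G'): step: R->7, L=1; G->plug->G->R->G->L->D->refl->B->L'->A->R'->D->plug->B
Char 6 ('B'): step: R->0, L->2 (L advanced); B->plug->D->R->E->L->B->refl->D->L'->B->R'->G->plug->G

Answer: AHDBBG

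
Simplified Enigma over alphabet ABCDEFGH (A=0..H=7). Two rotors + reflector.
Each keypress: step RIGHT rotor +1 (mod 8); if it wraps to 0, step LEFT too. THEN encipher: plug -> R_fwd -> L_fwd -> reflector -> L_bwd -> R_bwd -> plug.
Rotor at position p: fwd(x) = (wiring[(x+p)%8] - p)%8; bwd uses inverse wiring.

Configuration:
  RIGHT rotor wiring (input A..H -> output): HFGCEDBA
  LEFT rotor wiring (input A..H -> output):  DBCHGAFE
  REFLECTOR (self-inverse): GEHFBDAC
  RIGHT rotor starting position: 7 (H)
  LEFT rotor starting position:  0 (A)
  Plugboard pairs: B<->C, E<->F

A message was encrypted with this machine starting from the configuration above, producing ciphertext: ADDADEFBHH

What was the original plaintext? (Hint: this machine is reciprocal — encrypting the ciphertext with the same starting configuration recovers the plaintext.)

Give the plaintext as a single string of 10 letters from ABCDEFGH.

Answer: FHGECGCFEF

Derivation:
Char 1 ('A'): step: R->0, L->1 (L advanced); A->plug->A->R->H->L->C->refl->H->L'->E->R'->E->plug->F
Char 2 ('D'): step: R->1, L=1; D->plug->D->R->D->L->F->refl->D->L'->G->R'->H->plug->H
Char 3 ('D'): step: R->2, L=1; D->plug->D->R->B->L->B->refl->E->L'->F->R'->G->plug->G
Char 4 ('A'): step: R->3, L=1; A->plug->A->R->H->L->C->refl->H->L'->E->R'->F->plug->E
Char 5 ('D'): step: R->4, L=1; D->plug->D->R->E->L->H->refl->C->L'->H->R'->B->plug->C
Char 6 ('E'): step: R->5, L=1; E->plug->F->R->B->L->B->refl->E->L'->F->R'->G->plug->G
Char 7 ('F'): step: R->6, L=1; F->plug->E->R->A->L->A->refl->G->L'->C->R'->B->plug->C
Char 8 ('B'): step: R->7, L=1; B->plug->C->R->G->L->D->refl->F->L'->D->R'->E->plug->F
Char 9 ('H'): step: R->0, L->2 (L advanced); H->plug->H->R->A->L->A->refl->G->L'->D->R'->F->plug->E
Char 10 ('H'): step: R->1, L=2; H->plug->H->R->G->L->B->refl->E->L'->C->R'->E->plug->F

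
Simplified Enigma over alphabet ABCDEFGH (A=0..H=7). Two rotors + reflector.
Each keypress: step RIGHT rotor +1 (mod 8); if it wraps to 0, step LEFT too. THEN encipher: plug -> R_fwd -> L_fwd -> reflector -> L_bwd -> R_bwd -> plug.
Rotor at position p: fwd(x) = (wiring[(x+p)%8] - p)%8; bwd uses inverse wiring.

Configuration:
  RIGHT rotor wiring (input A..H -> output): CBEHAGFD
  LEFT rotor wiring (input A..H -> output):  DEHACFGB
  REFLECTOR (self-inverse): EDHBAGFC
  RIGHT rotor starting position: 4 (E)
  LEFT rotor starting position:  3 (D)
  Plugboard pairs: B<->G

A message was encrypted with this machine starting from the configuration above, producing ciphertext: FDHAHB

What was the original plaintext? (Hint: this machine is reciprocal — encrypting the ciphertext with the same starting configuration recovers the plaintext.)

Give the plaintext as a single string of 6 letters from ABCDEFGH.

Answer: DEGCCE

Derivation:
Char 1 ('F'): step: R->5, L=3; F->plug->F->R->H->L->E->refl->A->L'->F->R'->D->plug->D
Char 2 ('D'): step: R->6, L=3; D->plug->D->R->D->L->D->refl->B->L'->G->R'->E->plug->E
Char 3 ('H'): step: R->7, L=3; H->plug->H->R->G->L->B->refl->D->L'->D->R'->B->plug->G
Char 4 ('A'): step: R->0, L->4 (L advanced); A->plug->A->R->C->L->C->refl->H->L'->E->R'->C->plug->C
Char 5 ('H'): step: R->1, L=4; H->plug->H->R->B->L->B->refl->D->L'->G->R'->C->plug->C
Char 6 ('B'): step: R->2, L=4; B->plug->G->R->A->L->G->refl->F->L'->D->R'->E->plug->E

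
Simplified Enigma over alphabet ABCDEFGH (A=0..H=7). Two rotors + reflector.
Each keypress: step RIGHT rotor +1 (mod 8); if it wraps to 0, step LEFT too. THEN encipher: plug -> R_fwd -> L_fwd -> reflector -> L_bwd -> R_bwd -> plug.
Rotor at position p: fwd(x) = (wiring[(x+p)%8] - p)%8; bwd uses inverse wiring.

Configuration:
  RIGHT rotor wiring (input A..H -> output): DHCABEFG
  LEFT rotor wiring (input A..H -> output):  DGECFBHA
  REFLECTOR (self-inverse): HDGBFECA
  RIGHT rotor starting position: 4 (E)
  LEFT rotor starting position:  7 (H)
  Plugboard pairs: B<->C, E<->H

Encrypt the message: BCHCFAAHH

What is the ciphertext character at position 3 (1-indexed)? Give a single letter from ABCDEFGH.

Char 1 ('B'): step: R->5, L=7; B->plug->C->R->B->L->E->refl->F->L'->D->R'->G->plug->G
Char 2 ('C'): step: R->6, L=7; C->plug->B->R->A->L->B->refl->D->L'->E->R'->E->plug->H
Char 3 ('H'): step: R->7, L=7; H->plug->E->R->B->L->E->refl->F->L'->D->R'->D->plug->D

D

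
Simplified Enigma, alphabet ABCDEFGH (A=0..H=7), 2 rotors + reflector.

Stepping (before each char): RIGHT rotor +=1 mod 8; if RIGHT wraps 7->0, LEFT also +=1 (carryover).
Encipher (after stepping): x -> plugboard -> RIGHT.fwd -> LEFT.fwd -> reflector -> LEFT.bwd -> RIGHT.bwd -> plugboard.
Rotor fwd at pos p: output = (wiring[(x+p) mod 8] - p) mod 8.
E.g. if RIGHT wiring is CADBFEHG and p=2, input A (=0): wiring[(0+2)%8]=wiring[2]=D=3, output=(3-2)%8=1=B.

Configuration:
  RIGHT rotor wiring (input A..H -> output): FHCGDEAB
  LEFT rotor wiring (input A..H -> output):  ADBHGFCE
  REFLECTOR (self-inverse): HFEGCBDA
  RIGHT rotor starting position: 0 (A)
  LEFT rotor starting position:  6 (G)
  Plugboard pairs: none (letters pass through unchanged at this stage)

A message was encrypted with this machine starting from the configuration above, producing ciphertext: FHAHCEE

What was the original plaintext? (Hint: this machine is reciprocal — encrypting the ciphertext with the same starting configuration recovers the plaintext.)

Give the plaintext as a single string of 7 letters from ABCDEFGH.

Answer: AGDBGDB

Derivation:
Char 1 ('F'): step: R->1, L=6; F->plug->F->R->H->L->H->refl->A->L'->G->R'->A->plug->A
Char 2 ('H'): step: R->2, L=6; H->plug->H->R->F->L->B->refl->F->L'->D->R'->G->plug->G
Char 3 ('A'): step: R->3, L=6; A->plug->A->R->D->L->F->refl->B->L'->F->R'->D->plug->D
Char 4 ('H'): step: R->4, L=6; H->plug->H->R->C->L->C->refl->E->L'->A->R'->B->plug->B
Char 5 ('C'): step: R->5, L=6; C->plug->C->R->E->L->D->refl->G->L'->B->R'->G->plug->G
Char 6 ('E'): step: R->6, L=6; E->plug->E->R->E->L->D->refl->G->L'->B->R'->D->plug->D
Char 7 ('E'): step: R->7, L=6; E->plug->E->R->H->L->H->refl->A->L'->G->R'->B->plug->B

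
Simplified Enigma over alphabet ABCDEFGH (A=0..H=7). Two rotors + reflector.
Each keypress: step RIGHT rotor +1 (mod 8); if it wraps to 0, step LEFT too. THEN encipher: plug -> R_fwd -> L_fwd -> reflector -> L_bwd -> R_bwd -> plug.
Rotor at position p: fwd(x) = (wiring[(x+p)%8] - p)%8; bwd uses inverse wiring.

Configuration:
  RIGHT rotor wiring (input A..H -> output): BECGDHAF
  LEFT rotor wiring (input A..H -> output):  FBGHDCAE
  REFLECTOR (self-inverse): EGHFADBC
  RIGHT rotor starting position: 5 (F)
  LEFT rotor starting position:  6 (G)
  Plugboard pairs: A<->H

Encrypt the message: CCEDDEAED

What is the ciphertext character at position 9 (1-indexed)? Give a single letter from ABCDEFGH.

Char 1 ('C'): step: R->6, L=6; C->plug->C->R->D->L->D->refl->F->L'->G->R'->D->plug->D
Char 2 ('C'): step: R->7, L=6; C->plug->C->R->F->L->B->refl->G->L'->B->R'->H->plug->A
Char 3 ('E'): step: R->0, L->7 (L advanced); E->plug->E->R->D->L->H->refl->C->L'->C->R'->C->plug->C
Char 4 ('D'): step: R->1, L=7; D->plug->D->R->C->L->C->refl->H->L'->D->R'->A->plug->H
Char 5 ('D'): step: R->2, L=7; D->plug->D->R->F->L->E->refl->A->L'->E->R'->B->plug->B
Char 6 ('E'): step: R->3, L=7; E->plug->E->R->C->L->C->refl->H->L'->D->R'->A->plug->H
Char 7 ('A'): step: R->4, L=7; A->plug->H->R->C->L->C->refl->H->L'->D->R'->B->plug->B
Char 8 ('E'): step: R->5, L=7; E->plug->E->R->H->L->B->refl->G->L'->B->R'->G->plug->G
Char 9 ('D'): step: R->6, L=7; D->plug->D->R->G->L->D->refl->F->L'->A->R'->F->plug->F

F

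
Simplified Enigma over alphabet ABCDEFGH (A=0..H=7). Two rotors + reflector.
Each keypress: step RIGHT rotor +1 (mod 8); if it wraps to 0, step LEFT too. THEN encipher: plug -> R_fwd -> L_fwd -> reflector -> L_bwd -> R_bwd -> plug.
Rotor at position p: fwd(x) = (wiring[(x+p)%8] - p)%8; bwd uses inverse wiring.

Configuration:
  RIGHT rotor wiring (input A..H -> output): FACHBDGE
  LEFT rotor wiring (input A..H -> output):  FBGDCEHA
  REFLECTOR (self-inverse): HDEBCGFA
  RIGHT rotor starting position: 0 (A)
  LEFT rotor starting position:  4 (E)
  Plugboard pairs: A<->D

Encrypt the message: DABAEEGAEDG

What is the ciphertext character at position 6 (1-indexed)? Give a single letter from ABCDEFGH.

Char 1 ('D'): step: R->1, L=4; D->plug->A->R->H->L->H->refl->A->L'->B->R'->B->plug->B
Char 2 ('A'): step: R->2, L=4; A->plug->D->R->B->L->A->refl->H->L'->H->R'->C->plug->C
Char 3 ('B'): step: R->3, L=4; B->plug->B->R->G->L->C->refl->E->L'->D->R'->D->plug->A
Char 4 ('A'): step: R->4, L=4; A->plug->D->R->A->L->G->refl->F->L'->F->R'->A->plug->D
Char 5 ('E'): step: R->5, L=4; E->plug->E->R->D->L->E->refl->C->L'->G->R'->A->plug->D
Char 6 ('E'): step: R->6, L=4; E->plug->E->R->E->L->B->refl->D->L'->C->R'->D->plug->A

A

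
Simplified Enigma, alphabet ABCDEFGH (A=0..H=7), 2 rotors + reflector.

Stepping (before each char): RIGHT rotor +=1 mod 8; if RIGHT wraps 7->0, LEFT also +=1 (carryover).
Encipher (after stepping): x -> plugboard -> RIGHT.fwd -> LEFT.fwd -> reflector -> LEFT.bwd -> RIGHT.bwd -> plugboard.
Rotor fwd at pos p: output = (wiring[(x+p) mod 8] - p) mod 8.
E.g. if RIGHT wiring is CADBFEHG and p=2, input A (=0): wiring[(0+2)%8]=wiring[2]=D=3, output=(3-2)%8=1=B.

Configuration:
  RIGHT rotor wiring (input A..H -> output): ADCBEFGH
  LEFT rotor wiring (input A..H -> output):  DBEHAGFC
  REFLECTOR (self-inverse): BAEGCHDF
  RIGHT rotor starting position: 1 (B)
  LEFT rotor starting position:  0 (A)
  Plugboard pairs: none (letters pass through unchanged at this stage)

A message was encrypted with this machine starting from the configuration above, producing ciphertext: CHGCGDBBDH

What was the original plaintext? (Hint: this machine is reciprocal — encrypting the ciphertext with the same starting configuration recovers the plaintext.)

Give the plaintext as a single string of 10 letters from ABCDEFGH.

Char 1 ('C'): step: R->2, L=0; C->plug->C->R->C->L->E->refl->C->L'->H->R'->B->plug->B
Char 2 ('H'): step: R->3, L=0; H->plug->H->R->H->L->C->refl->E->L'->C->R'->C->plug->C
Char 3 ('G'): step: R->4, L=0; G->plug->G->R->G->L->F->refl->H->L'->D->R'->D->plug->D
Char 4 ('C'): step: R->5, L=0; C->plug->C->R->C->L->E->refl->C->L'->H->R'->H->plug->H
Char 5 ('G'): step: R->6, L=0; G->plug->G->R->G->L->F->refl->H->L'->D->R'->F->plug->F
Char 6 ('D'): step: R->7, L=0; D->plug->D->R->D->L->H->refl->F->L'->G->R'->G->plug->G
Char 7 ('B'): step: R->0, L->1 (L advanced); B->plug->B->R->D->L->H->refl->F->L'->E->R'->E->plug->E
Char 8 ('B'): step: R->1, L=1; B->plug->B->R->B->L->D->refl->G->L'->C->R'->A->plug->A
Char 9 ('D'): step: R->2, L=1; D->plug->D->R->D->L->H->refl->F->L'->E->R'->E->plug->E
Char 10 ('H'): step: R->3, L=1; H->plug->H->R->H->L->C->refl->E->L'->F->R'->F->plug->F

Answer: BCDHFGEAEF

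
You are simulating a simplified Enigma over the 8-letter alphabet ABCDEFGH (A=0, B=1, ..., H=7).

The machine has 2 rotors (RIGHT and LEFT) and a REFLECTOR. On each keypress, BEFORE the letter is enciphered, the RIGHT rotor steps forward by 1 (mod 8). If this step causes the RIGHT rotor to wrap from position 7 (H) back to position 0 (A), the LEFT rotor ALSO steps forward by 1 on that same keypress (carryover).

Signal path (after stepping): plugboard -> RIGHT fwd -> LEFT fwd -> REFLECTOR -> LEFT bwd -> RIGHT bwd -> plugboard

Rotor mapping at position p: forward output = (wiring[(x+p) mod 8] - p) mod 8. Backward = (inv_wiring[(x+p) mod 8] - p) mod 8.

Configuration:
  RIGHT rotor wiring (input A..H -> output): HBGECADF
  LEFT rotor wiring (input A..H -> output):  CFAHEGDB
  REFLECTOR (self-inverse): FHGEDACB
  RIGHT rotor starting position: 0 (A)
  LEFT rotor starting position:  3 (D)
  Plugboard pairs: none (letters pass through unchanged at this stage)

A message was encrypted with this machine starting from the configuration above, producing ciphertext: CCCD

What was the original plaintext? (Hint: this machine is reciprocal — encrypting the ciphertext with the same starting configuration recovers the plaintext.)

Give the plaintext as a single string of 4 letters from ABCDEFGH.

Answer: EBAF

Derivation:
Char 1 ('C'): step: R->1, L=3; C->plug->C->R->D->L->A->refl->F->L'->H->R'->E->plug->E
Char 2 ('C'): step: R->2, L=3; C->plug->C->R->A->L->E->refl->D->L'->C->R'->B->plug->B
Char 3 ('C'): step: R->3, L=3; C->plug->C->R->F->L->H->refl->B->L'->B->R'->A->plug->A
Char 4 ('D'): step: R->4, L=3; D->plug->D->R->B->L->B->refl->H->L'->F->R'->F->plug->F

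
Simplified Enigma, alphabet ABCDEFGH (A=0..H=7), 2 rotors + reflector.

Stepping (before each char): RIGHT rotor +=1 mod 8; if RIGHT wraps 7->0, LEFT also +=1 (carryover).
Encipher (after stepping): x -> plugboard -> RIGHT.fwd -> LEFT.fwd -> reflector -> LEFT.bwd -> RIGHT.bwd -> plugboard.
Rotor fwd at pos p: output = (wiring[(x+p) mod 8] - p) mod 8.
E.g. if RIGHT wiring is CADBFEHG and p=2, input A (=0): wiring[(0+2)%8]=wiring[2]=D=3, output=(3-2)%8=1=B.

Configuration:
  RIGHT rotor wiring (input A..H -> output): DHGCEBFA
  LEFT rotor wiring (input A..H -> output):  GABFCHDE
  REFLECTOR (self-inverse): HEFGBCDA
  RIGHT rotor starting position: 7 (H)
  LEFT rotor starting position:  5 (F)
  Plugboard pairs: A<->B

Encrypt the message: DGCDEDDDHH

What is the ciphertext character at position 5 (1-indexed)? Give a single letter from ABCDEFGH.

Char 1 ('D'): step: R->0, L->6 (L advanced); D->plug->D->R->C->L->A->refl->H->L'->F->R'->G->plug->G
Char 2 ('G'): step: R->1, L=6; G->plug->G->R->H->L->B->refl->E->L'->G->R'->A->plug->B
Char 3 ('C'): step: R->2, L=6; C->plug->C->R->C->L->A->refl->H->L'->F->R'->H->plug->H
Char 4 ('D'): step: R->3, L=6; D->plug->D->R->C->L->A->refl->H->L'->F->R'->E->plug->E
Char 5 ('E'): step: R->4, L=6; E->plug->E->R->H->L->B->refl->E->L'->G->R'->H->plug->H

H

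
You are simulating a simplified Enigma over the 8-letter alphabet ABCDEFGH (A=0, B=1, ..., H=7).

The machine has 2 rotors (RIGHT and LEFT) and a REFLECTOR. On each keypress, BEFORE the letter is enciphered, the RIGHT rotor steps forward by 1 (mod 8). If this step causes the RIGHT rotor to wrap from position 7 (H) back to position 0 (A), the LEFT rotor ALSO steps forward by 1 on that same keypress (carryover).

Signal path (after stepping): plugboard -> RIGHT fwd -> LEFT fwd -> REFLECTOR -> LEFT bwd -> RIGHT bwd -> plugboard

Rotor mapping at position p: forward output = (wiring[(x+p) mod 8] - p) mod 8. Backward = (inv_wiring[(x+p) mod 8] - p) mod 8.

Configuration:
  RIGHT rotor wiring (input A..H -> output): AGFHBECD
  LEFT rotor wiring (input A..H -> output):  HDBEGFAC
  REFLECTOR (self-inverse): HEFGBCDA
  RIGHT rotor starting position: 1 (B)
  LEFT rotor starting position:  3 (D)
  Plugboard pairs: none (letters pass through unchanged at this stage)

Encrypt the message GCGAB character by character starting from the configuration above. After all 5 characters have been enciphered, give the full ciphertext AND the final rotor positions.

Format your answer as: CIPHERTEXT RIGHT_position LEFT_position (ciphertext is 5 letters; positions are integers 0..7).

Char 1 ('G'): step: R->2, L=3; G->plug->G->R->G->L->A->refl->H->L'->E->R'->H->plug->H
Char 2 ('C'): step: R->3, L=3; C->plug->C->R->B->L->D->refl->G->L'->H->R'->D->plug->D
Char 3 ('G'): step: R->4, L=3; G->plug->G->R->B->L->D->refl->G->L'->H->R'->D->plug->D
Char 4 ('A'): step: R->5, L=3; A->plug->A->R->H->L->G->refl->D->L'->B->R'->E->plug->E
Char 5 ('B'): step: R->6, L=3; B->plug->B->R->F->L->E->refl->B->L'->A->R'->D->plug->D
Final: ciphertext=HDDED, RIGHT=6, LEFT=3

Answer: HDDED 6 3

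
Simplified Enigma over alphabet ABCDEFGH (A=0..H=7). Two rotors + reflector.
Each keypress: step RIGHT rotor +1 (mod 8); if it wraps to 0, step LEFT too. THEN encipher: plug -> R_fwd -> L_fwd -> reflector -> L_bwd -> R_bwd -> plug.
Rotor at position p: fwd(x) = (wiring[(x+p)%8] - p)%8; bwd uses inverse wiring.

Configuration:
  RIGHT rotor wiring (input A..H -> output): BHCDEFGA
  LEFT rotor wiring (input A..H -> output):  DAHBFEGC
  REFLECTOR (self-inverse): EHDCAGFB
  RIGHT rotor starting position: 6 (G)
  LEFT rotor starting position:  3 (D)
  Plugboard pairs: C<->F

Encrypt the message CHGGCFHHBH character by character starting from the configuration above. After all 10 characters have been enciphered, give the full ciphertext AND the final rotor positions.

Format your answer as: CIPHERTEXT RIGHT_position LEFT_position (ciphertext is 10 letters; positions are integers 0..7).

Answer: HEDDFGFFGA 0 5

Derivation:
Char 1 ('C'): step: R->7, L=3; C->plug->F->R->F->L->A->refl->E->L'->H->R'->H->plug->H
Char 2 ('H'): step: R->0, L->4 (L advanced); H->plug->H->R->A->L->B->refl->H->L'->E->R'->E->plug->E
Char 3 ('G'): step: R->1, L=4; G->plug->G->R->H->L->F->refl->G->L'->D->R'->D->plug->D
Char 4 ('G'): step: R->2, L=4; G->plug->G->R->H->L->F->refl->G->L'->D->R'->D->plug->D
Char 5 ('C'): step: R->3, L=4; C->plug->F->R->G->L->D->refl->C->L'->C->R'->C->plug->F
Char 6 ('F'): step: R->4, L=4; F->plug->C->R->C->L->C->refl->D->L'->G->R'->G->plug->G
Char 7 ('H'): step: R->5, L=4; H->plug->H->R->H->L->F->refl->G->L'->D->R'->C->plug->F
Char 8 ('H'): step: R->6, L=4; H->plug->H->R->H->L->F->refl->G->L'->D->R'->C->plug->F
Char 9 ('B'): step: R->7, L=4; B->plug->B->R->C->L->C->refl->D->L'->G->R'->G->plug->G
Char 10 ('H'): step: R->0, L->5 (L advanced); H->plug->H->R->A->L->H->refl->B->L'->B->R'->A->plug->A
Final: ciphertext=HEDDFGFFGA, RIGHT=0, LEFT=5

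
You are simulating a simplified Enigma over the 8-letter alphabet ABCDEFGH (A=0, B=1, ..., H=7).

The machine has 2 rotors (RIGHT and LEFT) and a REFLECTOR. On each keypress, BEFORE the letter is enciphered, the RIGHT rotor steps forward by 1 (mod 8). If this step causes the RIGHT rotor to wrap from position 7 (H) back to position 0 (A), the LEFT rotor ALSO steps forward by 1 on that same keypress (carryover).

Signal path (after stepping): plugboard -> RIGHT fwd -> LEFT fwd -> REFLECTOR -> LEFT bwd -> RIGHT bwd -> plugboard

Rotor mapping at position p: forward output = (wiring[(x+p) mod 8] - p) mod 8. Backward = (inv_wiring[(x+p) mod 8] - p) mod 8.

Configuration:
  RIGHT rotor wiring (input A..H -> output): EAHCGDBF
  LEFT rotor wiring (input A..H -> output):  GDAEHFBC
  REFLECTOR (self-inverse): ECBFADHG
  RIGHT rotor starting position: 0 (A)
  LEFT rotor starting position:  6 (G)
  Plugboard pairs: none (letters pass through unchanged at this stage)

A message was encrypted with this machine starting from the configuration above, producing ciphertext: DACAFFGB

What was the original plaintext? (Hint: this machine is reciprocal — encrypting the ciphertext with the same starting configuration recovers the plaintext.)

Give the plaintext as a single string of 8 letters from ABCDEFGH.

Char 1 ('D'): step: R->1, L=6; D->plug->D->R->F->L->G->refl->H->L'->H->R'->A->plug->A
Char 2 ('A'): step: R->2, L=6; A->plug->A->R->F->L->G->refl->H->L'->H->R'->E->plug->E
Char 3 ('C'): step: R->3, L=6; C->plug->C->R->A->L->D->refl->F->L'->D->R'->B->plug->B
Char 4 ('A'): step: R->4, L=6; A->plug->A->R->C->L->A->refl->E->L'->B->R'->D->plug->D
Char 5 ('F'): step: R->5, L=6; F->plug->F->R->C->L->A->refl->E->L'->B->R'->H->plug->H
Char 6 ('F'): step: R->6, L=6; F->plug->F->R->E->L->C->refl->B->L'->G->R'->C->plug->C
Char 7 ('G'): step: R->7, L=6; G->plug->G->R->E->L->C->refl->B->L'->G->R'->A->plug->A
Char 8 ('B'): step: R->0, L->7 (L advanced); B->plug->B->R->A->L->D->refl->F->L'->E->R'->A->plug->A

Answer: AEBDHCAA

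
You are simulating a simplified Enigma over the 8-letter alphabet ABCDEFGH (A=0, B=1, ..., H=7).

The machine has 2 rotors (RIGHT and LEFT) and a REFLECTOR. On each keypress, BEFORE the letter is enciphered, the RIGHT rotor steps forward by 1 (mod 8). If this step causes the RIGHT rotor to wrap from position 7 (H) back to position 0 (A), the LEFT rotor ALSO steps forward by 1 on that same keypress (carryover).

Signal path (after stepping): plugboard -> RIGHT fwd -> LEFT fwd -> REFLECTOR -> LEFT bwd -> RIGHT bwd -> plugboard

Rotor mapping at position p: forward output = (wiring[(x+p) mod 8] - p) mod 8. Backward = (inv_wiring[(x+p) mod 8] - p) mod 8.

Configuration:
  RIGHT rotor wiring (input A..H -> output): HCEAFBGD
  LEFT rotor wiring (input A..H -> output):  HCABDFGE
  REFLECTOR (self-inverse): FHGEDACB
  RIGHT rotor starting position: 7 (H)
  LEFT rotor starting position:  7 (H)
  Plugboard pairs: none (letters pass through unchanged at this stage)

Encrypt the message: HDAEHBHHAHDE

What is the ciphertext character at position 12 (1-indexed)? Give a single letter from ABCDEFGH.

Char 1 ('H'): step: R->0, L->0 (L advanced); H->plug->H->R->D->L->B->refl->H->L'->A->R'->D->plug->D
Char 2 ('D'): step: R->1, L=0; D->plug->D->R->E->L->D->refl->E->L'->H->R'->C->plug->C
Char 3 ('A'): step: R->2, L=0; A->plug->A->R->C->L->A->refl->F->L'->F->R'->G->plug->G
Char 4 ('E'): step: R->3, L=0; E->plug->E->R->A->L->H->refl->B->L'->D->R'->D->plug->D
Char 5 ('H'): step: R->4, L=0; H->plug->H->R->E->L->D->refl->E->L'->H->R'->D->plug->D
Char 6 ('B'): step: R->5, L=0; B->plug->B->R->B->L->C->refl->G->L'->G->R'->C->plug->C
Char 7 ('H'): step: R->6, L=0; H->plug->H->R->D->L->B->refl->H->L'->A->R'->A->plug->A
Char 8 ('H'): step: R->7, L=0; H->plug->H->R->H->L->E->refl->D->L'->E->R'->A->plug->A
Char 9 ('A'): step: R->0, L->1 (L advanced); A->plug->A->R->H->L->G->refl->C->L'->D->R'->H->plug->H
Char 10 ('H'): step: R->1, L=1; H->plug->H->R->G->L->D->refl->E->L'->E->R'->D->plug->D
Char 11 ('D'): step: R->2, L=1; D->plug->D->R->H->L->G->refl->C->L'->D->R'->C->plug->C
Char 12 ('E'): step: R->3, L=1; E->plug->E->R->A->L->B->refl->H->L'->B->R'->H->plug->H

H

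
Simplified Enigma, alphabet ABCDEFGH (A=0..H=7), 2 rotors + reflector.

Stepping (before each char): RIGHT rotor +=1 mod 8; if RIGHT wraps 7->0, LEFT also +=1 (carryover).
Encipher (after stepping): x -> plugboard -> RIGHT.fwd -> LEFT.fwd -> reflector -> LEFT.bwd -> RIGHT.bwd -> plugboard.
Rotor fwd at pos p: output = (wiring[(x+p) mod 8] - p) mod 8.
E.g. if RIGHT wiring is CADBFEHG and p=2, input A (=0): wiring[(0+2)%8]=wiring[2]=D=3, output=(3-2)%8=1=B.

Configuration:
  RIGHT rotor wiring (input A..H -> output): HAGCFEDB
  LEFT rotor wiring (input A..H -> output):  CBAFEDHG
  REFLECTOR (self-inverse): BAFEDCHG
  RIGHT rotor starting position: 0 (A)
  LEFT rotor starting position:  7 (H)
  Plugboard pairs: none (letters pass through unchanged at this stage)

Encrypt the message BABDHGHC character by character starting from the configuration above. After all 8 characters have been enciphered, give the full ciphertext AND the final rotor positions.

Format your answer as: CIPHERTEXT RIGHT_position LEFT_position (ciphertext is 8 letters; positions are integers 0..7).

Answer: FBGGCBBA 0 0

Derivation:
Char 1 ('B'): step: R->1, L=7; B->plug->B->R->F->L->F->refl->C->L'->C->R'->F->plug->F
Char 2 ('A'): step: R->2, L=7; A->plug->A->R->E->L->G->refl->H->L'->A->R'->B->plug->B
Char 3 ('B'): step: R->3, L=7; B->plug->B->R->C->L->C->refl->F->L'->F->R'->G->plug->G
Char 4 ('D'): step: R->4, L=7; D->plug->D->R->F->L->F->refl->C->L'->C->R'->G->plug->G
Char 5 ('H'): step: R->5, L=7; H->plug->H->R->A->L->H->refl->G->L'->E->R'->C->plug->C
Char 6 ('G'): step: R->6, L=7; G->plug->G->R->H->L->A->refl->B->L'->D->R'->B->plug->B
Char 7 ('H'): step: R->7, L=7; H->plug->H->R->E->L->G->refl->H->L'->A->R'->B->plug->B
Char 8 ('C'): step: R->0, L->0 (L advanced); C->plug->C->R->G->L->H->refl->G->L'->H->R'->A->plug->A
Final: ciphertext=FBGGCBBA, RIGHT=0, LEFT=0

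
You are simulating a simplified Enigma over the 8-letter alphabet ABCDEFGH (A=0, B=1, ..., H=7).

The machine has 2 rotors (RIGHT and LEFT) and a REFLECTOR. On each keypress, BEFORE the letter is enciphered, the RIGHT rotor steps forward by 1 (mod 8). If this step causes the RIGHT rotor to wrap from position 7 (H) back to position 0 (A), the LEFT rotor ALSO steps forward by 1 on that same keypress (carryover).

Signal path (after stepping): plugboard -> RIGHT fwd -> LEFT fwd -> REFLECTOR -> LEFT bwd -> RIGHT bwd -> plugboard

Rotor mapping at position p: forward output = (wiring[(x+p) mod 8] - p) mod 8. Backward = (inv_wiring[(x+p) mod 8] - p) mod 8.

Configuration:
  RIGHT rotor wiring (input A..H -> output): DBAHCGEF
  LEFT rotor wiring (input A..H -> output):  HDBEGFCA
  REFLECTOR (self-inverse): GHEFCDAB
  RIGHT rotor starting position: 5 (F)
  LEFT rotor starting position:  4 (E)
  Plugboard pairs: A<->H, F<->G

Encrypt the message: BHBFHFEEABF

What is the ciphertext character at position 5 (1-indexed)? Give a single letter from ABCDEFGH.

Char 1 ('B'): step: R->6, L=4; B->plug->B->R->H->L->A->refl->G->L'->C->R'->E->plug->E
Char 2 ('H'): step: R->7, L=4; H->plug->A->R->G->L->F->refl->D->L'->E->R'->B->plug->B
Char 3 ('B'): step: R->0, L->5 (L advanced); B->plug->B->R->B->L->F->refl->D->L'->C->R'->E->plug->E
Char 4 ('F'): step: R->1, L=5; F->plug->G->R->E->L->G->refl->A->L'->A->R'->A->plug->H
Char 5 ('H'): step: R->2, L=5; H->plug->A->R->G->L->H->refl->B->L'->H->R'->H->plug->A

A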